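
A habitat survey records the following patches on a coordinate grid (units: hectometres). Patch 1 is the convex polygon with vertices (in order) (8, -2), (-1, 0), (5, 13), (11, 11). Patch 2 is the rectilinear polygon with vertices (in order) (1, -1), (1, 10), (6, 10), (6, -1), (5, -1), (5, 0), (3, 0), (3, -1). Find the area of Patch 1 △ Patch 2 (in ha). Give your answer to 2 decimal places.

|Patch 1| = 106.5, |Patch 2| = 53, |Patch 1∩Patch 2| = 44.9231.
|Patch 1 △ Patch 2| = |Patch 1| + |Patch 2| − 2·|Patch 1∩Patch 2| = 106.5 + 53 − 89.8462 = 69.65.

69.65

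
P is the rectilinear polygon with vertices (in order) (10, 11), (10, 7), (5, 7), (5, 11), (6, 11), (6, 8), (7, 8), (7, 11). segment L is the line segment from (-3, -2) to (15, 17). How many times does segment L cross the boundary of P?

The segment meets the boundary at (7,8.556), (6.474,8), (5.526,7), (9.316,11).

4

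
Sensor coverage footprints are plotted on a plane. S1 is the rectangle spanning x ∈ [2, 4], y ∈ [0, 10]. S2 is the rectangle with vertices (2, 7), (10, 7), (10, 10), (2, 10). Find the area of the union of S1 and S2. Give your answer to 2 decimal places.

By inclusion–exclusion:
Individual areas: |S1| = 20, |S2| = 24.
|S1∩S2|: x∈[2,4], y∈[7,10] → 2·3 = 6.
|S1 ∪ S2| = 44 − 6 = 38.00.

38.00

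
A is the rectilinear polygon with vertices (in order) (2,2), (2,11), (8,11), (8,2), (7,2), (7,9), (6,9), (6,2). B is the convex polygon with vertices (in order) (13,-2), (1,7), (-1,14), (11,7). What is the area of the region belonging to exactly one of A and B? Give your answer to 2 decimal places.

|A| = 47, |B| = 80, |A∩B| = 31.494.
|A △ B| = |A| + |B| − 2·|A∩B| = 47 + 80 − 62.9881 = 64.01.

64.01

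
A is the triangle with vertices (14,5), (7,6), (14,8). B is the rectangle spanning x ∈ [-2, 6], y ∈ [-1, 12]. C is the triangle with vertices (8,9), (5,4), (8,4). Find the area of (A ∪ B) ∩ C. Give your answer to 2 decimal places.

|A ∪ B| = 114.5.
|(A ∪ B) ∩ C| = 1.05.

1.05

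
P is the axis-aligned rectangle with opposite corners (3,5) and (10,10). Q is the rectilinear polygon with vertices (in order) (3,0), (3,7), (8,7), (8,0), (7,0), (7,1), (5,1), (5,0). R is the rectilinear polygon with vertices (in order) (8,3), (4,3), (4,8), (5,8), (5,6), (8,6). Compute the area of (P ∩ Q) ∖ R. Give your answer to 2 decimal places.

5.00

|P ∩ Q| = 10.
|(P ∩ Q) ∩ R| = 5.
|(P ∩ Q) ∖ R| = 10 − 5 = 5.00.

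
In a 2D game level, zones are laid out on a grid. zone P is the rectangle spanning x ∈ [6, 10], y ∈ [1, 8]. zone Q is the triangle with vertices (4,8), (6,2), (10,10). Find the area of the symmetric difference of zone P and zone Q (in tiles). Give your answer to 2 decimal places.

|zone P| = 28, |zone Q| = 20, |zone P∩zone Q| = 9.
|zone P △ zone Q| = |zone P| + |zone Q| − 2·|zone P∩zone Q| = 28 + 20 − 18 = 30.00.

30.00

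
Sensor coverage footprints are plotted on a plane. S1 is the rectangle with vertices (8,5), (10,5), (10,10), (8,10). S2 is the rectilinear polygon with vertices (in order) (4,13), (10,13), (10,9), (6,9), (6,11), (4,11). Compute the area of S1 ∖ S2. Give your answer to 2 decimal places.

8.00

|S1| = 10, |S1∩S2| = 2.
|S1 ∖ S2| = |S1| − |S1∩S2| = 10 − 2 = 8.00.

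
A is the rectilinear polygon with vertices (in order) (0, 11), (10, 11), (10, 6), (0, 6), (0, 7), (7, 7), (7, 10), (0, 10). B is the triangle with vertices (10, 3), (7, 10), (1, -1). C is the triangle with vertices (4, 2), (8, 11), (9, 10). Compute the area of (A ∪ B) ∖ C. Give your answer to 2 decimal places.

|A ∪ B| = 61.1623.
|(A ∪ B) ∩ C| = 6.5.
|(A ∪ B) ∖ C| = 61.1623 − 6.5 = 54.66.

54.66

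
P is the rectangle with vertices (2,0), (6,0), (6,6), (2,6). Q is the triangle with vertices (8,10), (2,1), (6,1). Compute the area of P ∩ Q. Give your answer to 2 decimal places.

The intersection is the polygon with vertices (6,6), (6,1), (2,1), (5.333,6).
By the shoelace formula its area is 11.67.

11.67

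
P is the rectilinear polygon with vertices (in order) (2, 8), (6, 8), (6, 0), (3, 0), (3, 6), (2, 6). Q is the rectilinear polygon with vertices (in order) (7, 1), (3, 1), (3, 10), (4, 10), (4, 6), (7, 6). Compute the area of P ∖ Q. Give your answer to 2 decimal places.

|P| = 26, |P∩Q| = 17.
|P ∖ Q| = |P| − |P∩Q| = 26 − 17 = 9.00.

9.00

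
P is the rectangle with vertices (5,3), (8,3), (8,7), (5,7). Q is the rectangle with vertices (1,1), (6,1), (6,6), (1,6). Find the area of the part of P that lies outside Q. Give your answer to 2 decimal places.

|P∩Q|: x∈[5,6], y∈[3,6] → 1·3 = 3.
|P| = 12.
|P ∖ Q| = |P| − |P∩Q| = 12 − 3 = 9.00.

9.00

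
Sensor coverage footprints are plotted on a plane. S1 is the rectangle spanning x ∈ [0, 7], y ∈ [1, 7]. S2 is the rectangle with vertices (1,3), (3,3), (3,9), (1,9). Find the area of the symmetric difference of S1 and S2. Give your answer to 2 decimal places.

38.00

|S1∩S2|: x∈[1,3], y∈[3,7] → 2·4 = 8.
|S1 △ S2| = |S1| + |S2| − 2·|S1∩S2| = 42 + 12 − 16 = 38.00.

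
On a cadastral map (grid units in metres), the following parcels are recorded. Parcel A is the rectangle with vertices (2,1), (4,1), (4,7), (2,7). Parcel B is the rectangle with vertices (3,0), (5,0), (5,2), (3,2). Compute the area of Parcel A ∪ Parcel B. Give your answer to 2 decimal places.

By inclusion–exclusion:
Individual areas: |Parcel A| = 12, |Parcel B| = 4.
|Parcel A∩Parcel B|: x∈[3,4], y∈[1,2] → 1·1 = 1.
|Parcel A ∪ Parcel B| = 16 − 1 = 15.00.

15.00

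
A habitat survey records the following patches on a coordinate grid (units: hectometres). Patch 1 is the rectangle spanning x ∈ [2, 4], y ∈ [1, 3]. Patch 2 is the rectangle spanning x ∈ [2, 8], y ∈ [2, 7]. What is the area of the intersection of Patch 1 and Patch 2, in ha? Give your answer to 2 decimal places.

|Patch 1∩Patch 2|: x∈[2,4], y∈[2,3] → 2·1 = 2.

2.00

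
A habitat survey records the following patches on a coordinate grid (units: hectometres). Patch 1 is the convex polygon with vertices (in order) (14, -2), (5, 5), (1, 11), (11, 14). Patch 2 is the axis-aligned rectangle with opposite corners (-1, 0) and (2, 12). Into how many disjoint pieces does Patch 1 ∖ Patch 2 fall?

Patch 1 ∖ Patch 2 is a single connected region.

1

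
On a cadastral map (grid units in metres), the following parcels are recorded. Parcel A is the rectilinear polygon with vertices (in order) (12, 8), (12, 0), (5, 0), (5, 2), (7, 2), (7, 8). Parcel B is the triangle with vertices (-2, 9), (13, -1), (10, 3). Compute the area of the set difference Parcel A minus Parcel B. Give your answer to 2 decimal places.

36.17

|Parcel A| = 44, |Parcel A∩Parcel B| = 7.8333.
|Parcel A ∖ Parcel B| = |Parcel A| − |Parcel A∩Parcel B| = 44 − 7.8333 = 36.17.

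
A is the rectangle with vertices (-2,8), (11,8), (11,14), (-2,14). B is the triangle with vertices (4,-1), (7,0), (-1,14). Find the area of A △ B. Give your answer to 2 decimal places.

94.43

|A| = 78, |B| = 25, |A∩B| = 4.2857.
|A △ B| = |A| + |B| − 2·|A∩B| = 78 + 25 − 8.5714 = 94.43.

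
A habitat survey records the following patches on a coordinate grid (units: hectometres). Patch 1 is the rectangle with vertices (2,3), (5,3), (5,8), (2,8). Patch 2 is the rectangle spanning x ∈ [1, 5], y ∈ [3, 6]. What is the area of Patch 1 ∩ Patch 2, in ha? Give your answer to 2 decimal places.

|Patch 1∩Patch 2|: x∈[2,5], y∈[3,6] → 3·3 = 9.

9.00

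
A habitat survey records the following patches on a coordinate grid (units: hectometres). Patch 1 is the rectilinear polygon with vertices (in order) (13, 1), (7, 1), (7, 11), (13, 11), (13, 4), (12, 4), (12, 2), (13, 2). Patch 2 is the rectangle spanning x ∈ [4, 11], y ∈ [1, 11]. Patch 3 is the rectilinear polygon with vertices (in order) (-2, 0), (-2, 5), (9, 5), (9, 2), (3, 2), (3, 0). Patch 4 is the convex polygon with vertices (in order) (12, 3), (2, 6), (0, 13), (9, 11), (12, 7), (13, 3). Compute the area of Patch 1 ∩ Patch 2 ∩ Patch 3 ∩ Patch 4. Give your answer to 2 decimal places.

1.60

The intersection is the polygon with vertices (9,5), (9,3.9), (7,4.5), (7,5).
By the shoelace formula its area is 1.60.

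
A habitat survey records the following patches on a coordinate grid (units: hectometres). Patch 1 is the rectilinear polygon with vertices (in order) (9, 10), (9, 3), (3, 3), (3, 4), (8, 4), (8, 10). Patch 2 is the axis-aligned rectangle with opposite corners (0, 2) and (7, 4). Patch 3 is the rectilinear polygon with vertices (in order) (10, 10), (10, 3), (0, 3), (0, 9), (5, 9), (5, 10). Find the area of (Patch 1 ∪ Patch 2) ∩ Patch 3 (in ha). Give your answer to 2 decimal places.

|Patch 1 ∪ Patch 2| = 22.
|(Patch 1 ∪ Patch 2) ∩ Patch 3| = 15.00.

15.00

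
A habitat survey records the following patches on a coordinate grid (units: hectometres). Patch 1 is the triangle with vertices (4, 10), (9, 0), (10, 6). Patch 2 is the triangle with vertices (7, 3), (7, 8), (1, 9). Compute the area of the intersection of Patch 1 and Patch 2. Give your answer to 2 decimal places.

The intersection is the polygon with vertices (4.818,8.364), (7,8), (7,4).
By the shoelace formula its area is 4.36.

4.36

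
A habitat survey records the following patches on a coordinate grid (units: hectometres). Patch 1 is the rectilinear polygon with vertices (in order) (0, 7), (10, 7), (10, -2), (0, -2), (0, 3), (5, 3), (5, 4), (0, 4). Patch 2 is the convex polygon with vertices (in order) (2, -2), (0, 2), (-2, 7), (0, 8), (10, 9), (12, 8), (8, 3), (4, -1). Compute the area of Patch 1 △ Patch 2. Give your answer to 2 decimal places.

|Patch 1| = 85, |Patch 2| = 85, |Patch 1∩Patch 2| = 55.5.
|Patch 1 △ Patch 2| = |Patch 1| + |Patch 2| − 2·|Patch 1∩Patch 2| = 85 + 85 − 111 = 59.00.

59.00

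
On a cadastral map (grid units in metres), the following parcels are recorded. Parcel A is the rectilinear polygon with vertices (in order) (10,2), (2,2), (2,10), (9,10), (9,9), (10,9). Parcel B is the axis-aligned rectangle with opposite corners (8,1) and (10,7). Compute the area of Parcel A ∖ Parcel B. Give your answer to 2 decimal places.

53.00

|Parcel A| = 63, |Parcel A∩Parcel B| = 10.
|Parcel A ∖ Parcel B| = |Parcel A| − |Parcel A∩Parcel B| = 63 − 10 = 53.00.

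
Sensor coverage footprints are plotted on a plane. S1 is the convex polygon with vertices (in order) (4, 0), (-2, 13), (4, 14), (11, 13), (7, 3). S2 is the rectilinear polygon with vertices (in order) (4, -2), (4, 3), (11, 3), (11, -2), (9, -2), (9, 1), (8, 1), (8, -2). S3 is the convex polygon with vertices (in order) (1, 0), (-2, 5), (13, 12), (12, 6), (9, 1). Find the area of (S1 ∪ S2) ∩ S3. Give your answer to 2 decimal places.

The region (S1 ∪ S2) ∩ S3 is the polygon with vertices (7,3), (10.2,3), (9,1), (8,1), (8,0.875), (3.836,0.354), (1.038,6.418), (10.049,10.623).
By the shoelace formula its area is 50.17.

50.17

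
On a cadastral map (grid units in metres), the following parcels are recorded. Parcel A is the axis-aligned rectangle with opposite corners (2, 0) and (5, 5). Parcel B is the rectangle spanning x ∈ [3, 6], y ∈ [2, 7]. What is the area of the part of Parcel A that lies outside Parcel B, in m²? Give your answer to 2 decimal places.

9.00

|Parcel A∩Parcel B|: x∈[3,5], y∈[2,5] → 2·3 = 6.
|Parcel A| = 15.
|Parcel A ∖ Parcel B| = |Parcel A| − |Parcel A∩Parcel B| = 15 − 6 = 9.00.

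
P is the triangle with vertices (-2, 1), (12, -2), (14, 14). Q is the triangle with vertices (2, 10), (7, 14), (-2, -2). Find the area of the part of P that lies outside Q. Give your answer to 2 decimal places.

|P| = 115, |P∩Q| = 1.7458.
|P ∖ Q| = |P| − |P∩Q| = 115 − 1.7458 = 113.25.

113.25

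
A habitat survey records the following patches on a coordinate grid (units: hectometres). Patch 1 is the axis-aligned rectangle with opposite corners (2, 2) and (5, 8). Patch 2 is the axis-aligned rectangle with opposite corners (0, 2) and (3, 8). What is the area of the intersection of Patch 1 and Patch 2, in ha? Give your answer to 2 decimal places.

6.00

|Patch 1∩Patch 2|: x∈[2,3], y∈[2,8] → 1·6 = 6.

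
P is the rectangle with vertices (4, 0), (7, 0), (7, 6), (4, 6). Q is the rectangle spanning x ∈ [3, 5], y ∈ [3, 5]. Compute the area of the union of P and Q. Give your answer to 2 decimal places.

20.00

By inclusion–exclusion:
Individual areas: |P| = 18, |Q| = 4.
|P∩Q|: x∈[4,5], y∈[3,5] → 1·2 = 2.
|P ∪ Q| = 22 − 2 = 20.00.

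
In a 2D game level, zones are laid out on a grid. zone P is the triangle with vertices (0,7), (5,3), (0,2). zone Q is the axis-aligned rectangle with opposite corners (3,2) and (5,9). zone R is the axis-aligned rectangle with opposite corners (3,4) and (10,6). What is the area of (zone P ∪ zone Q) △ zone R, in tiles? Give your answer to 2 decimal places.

30.50

|zone P ∪ zone Q| = 24.5.
|(zone P ∪ zone Q) ∩ zone R| = 4.
|(zone P ∪ zone Q) △ zone R| = 24.5 + 14 − 8 = 30.50.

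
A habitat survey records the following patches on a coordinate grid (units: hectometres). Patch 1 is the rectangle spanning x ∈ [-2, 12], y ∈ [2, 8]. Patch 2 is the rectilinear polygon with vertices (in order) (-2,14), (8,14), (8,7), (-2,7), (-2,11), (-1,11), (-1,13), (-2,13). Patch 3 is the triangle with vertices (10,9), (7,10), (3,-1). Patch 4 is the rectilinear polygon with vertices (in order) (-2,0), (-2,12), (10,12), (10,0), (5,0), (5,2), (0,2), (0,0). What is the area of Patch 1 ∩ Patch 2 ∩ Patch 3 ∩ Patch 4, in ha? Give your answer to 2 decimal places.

1.91

The intersection is the polygon with vertices (5.909,7), (6.273,8), (8,8), (8,7).
By the shoelace formula its area is 1.91.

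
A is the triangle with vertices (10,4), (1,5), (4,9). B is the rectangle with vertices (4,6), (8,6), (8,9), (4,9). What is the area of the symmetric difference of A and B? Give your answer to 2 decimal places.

20.70

|A| = 19.5, |B| = 12, |A∩B| = 5.4.
|A △ B| = |A| + |B| − 2·|A∩B| = 19.5 + 12 − 10.8 = 20.70.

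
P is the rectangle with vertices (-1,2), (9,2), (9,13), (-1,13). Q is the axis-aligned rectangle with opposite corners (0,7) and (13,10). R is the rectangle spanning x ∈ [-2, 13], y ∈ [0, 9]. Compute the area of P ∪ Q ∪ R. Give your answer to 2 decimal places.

By inclusion–exclusion:
Individual areas: |P| = 110, |Q| = 39, |R| = 135.
|P∩Q|: x∈[0,9], y∈[7,10] → 9·3 = 27.
|P∩R|: x∈[-1,9], y∈[2,9] → 10·7 = 70.
|Q∩R|: x∈[0,13], y∈[7,9] → 13·2 = 26.
|P∩Q∩R| = 18.
|P ∪ Q ∪ R| = 284 − 123 + 18 = 179.00.

179.00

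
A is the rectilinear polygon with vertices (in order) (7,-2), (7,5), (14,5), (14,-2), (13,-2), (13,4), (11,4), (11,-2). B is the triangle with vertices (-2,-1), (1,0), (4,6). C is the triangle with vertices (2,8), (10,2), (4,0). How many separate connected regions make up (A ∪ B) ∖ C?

2

(A ∪ B) ∖ C splits into 2 disjoint pieces (area 32.125, area 7.0161).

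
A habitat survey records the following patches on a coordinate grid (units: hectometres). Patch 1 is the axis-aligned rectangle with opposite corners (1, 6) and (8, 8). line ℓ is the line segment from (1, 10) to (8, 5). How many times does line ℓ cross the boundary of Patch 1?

2

The segment meets the boundary at (6.6,6), (3.8,8).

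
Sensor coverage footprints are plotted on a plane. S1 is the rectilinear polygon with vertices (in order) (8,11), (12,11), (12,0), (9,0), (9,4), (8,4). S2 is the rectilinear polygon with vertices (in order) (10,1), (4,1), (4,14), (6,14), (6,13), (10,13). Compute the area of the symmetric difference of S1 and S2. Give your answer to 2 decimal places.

80.00

|S1| = 40, |S2| = 74, |S1∩S2| = 17.
|S1 △ S2| = |S1| + |S2| − 2·|S1∩S2| = 40 + 74 − 34 = 80.00.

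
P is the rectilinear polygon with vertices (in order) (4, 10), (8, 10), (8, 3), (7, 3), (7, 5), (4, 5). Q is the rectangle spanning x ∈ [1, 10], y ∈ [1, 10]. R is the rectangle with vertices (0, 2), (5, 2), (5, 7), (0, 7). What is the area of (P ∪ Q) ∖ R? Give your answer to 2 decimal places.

61.00

|P ∪ Q| = 81.
|(P ∪ Q) ∩ R| = 20.
|(P ∪ Q) ∖ R| = 81 − 20 = 61.00.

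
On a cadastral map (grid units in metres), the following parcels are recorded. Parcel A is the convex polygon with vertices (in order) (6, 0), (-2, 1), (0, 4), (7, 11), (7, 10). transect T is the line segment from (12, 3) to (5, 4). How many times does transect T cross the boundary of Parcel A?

1

The segment meets the boundary at (6.38,3.803).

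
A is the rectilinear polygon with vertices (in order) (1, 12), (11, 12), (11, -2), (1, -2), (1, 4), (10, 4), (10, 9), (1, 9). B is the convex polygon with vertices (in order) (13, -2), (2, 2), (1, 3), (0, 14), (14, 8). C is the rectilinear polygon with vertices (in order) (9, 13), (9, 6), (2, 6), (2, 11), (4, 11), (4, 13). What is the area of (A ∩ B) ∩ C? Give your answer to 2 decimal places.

14.98

The region (A ∩ B) ∩ C is the polygon with vertices (9,10.143), (9,9), (2,9), (2,11), (4,11), (4,12), (4.667,12).
By the shoelace formula its area is 14.98.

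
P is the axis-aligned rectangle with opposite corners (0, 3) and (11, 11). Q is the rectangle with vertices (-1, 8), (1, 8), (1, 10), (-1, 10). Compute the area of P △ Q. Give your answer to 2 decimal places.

|P∩Q|: x∈[0,1], y∈[8,10] → 1·2 = 2.
|P △ Q| = |P| + |Q| − 2·|P∩Q| = 88 + 4 − 4 = 88.00.

88.00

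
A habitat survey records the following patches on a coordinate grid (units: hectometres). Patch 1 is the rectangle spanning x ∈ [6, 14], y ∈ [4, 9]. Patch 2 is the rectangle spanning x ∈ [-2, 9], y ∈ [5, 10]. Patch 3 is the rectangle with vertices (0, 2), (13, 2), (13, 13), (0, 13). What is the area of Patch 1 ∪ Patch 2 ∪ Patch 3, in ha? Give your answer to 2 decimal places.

By inclusion–exclusion:
Individual areas: |Patch 1| = 40, |Patch 2| = 55, |Patch 3| = 143.
|Patch 1∩Patch 2|: x∈[6,9], y∈[5,9] → 3·4 = 12.
|Patch 1∩Patch 3|: x∈[6,13], y∈[4,9] → 7·5 = 35.
|Patch 2∩Patch 3|: x∈[0,9], y∈[5,10] → 9·5 = 45.
|Patch 1∩Patch 2∩Patch 3| = 12.
|Patch 1 ∪ Patch 2 ∪ Patch 3| = 238 − 92 + 12 = 158.00.

158.00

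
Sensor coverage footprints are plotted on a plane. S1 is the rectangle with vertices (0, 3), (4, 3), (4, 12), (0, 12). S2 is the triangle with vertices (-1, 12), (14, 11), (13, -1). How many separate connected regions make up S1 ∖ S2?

2

S1 ∖ S2 splits into 2 disjoint pieces (area 24.8571, area 0.8).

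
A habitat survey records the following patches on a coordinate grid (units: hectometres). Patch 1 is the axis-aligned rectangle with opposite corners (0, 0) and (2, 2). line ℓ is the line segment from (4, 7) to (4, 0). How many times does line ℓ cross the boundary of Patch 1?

0

The segment lies entirely outside Patch 1 and never meets its boundary.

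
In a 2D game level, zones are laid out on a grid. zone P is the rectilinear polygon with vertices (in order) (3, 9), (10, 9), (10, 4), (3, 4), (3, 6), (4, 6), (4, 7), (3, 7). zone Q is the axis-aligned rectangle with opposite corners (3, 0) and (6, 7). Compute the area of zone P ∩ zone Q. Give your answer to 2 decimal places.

8.00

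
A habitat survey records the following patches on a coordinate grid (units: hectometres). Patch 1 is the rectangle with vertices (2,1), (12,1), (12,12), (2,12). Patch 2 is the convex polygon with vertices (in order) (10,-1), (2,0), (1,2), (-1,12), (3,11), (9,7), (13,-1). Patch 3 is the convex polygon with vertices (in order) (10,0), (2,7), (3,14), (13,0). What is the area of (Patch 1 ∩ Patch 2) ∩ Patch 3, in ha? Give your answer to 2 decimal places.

42.34

The region (Patch 1 ∩ Patch 2) ∩ Patch 3 is the polygon with vertices (3,11), (7.091,8.273), (11.333,2.333), (12,1), (8.857,1), (2,7), (2.586,11.103).
By the shoelace formula its area is 42.34.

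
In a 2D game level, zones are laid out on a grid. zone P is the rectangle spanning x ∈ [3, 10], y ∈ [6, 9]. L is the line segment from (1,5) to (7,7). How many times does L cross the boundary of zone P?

The segment meets the boundary at (4,6).

1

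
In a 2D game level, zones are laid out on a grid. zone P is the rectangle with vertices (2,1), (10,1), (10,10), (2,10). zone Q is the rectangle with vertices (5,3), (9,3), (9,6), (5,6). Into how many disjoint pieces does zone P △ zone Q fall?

1

zone P △ zone Q is a single connected region.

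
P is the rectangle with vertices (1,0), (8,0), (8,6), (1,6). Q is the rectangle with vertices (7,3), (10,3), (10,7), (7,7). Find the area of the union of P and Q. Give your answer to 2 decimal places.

51.00

By inclusion–exclusion:
Individual areas: |P| = 42, |Q| = 12.
|P∩Q|: x∈[7,8], y∈[3,6] → 1·3 = 3.
|P ∪ Q| = 54 − 3 = 51.00.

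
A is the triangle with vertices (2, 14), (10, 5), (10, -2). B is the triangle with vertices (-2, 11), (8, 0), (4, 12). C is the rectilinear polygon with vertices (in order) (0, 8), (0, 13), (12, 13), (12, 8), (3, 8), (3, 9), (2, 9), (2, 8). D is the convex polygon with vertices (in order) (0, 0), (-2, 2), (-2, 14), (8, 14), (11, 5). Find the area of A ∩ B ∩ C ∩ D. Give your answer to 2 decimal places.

2.55

The intersection is the polygon with vertices (5,8), (3.077,11.846), (3.807,11.968), (4.133,11.6), (5.333,8).
By the shoelace formula its area is 2.55.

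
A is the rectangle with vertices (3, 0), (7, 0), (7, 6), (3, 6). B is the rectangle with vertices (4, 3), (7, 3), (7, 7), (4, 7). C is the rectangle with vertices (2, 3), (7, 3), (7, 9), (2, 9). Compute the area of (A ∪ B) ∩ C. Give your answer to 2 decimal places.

The region (A ∪ B) ∩ C is the polygon with vertices (3,6), (4,6), (4,7), (7,7), (7,6), (7,3), (3,3).
By the shoelace formula its area is 15.00.

15.00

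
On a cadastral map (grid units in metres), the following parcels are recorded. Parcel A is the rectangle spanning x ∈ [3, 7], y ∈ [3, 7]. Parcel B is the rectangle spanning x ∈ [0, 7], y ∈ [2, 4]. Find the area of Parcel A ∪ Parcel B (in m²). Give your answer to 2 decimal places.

26.00

By inclusion–exclusion:
Individual areas: |Parcel A| = 16, |Parcel B| = 14.
|Parcel A∩Parcel B|: x∈[3,7], y∈[3,4] → 4·1 = 4.
|Parcel A ∪ Parcel B| = 30 − 4 = 26.00.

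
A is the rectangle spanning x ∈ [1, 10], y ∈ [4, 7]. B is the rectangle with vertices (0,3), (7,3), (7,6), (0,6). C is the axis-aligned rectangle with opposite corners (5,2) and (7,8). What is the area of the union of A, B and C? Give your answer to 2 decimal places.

By inclusion–exclusion:
Individual areas: |A| = 27, |B| = 21, |C| = 12.
|A∩B|: x∈[1,7], y∈[4,6] → 6·2 = 12.
|A∩C|: x∈[5,7], y∈[4,7] → 2·3 = 6.
|B∩C|: x∈[5,7], y∈[3,6] → 2·3 = 6.
|A∩B∩C| = 4.
|A ∪ B ∪ C| = 60 − 24 + 4 = 40.00.

40.00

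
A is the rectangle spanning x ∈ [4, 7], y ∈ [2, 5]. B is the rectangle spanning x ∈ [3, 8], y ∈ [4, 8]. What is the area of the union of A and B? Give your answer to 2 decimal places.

26.00

By inclusion–exclusion:
Individual areas: |A| = 9, |B| = 20.
|A∩B|: x∈[4,7], y∈[4,5] → 3·1 = 3.
|A ∪ B| = 29 − 3 = 26.00.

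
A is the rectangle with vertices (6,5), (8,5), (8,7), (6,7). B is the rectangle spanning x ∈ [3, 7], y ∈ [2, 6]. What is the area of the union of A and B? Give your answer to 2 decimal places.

By inclusion–exclusion:
Individual areas: |A| = 4, |B| = 16.
|A∩B|: x∈[6,7], y∈[5,6] → 1·1 = 1.
|A ∪ B| = 20 − 1 = 19.00.

19.00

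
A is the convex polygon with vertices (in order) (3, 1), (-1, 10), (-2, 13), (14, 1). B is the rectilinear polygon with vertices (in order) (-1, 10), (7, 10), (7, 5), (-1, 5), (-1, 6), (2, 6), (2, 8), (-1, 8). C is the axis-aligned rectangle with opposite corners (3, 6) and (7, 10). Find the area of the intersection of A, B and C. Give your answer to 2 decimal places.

7.00

The intersection is the polygon with vertices (7,6.25), (7,6), (3,6), (3,9.25).
By the shoelace formula its area is 7.00.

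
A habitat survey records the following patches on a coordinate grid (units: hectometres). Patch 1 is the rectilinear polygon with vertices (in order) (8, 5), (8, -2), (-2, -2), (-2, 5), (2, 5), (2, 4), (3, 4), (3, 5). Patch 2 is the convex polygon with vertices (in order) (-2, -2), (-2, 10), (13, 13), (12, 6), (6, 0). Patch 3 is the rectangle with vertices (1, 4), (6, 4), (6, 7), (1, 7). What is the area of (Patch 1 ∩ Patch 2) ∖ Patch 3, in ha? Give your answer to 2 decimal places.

|Patch 1 ∩ Patch 2| = 55.
|(Patch 1 ∩ Patch 2) ∩ Patch 3| = 4.
|(Patch 1 ∩ Patch 2) ∖ Patch 3| = 55 − 4 = 51.00.

51.00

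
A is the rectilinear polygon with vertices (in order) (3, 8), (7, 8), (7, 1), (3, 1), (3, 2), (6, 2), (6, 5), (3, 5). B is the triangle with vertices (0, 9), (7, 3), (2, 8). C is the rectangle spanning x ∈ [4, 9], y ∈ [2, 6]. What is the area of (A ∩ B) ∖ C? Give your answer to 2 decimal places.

|A ∩ B| = 0.881.
|(A ∩ B) ∩ C| = 0.381.
|(A ∩ B) ∖ C| = 0.881 − 0.381 = 0.50.

0.50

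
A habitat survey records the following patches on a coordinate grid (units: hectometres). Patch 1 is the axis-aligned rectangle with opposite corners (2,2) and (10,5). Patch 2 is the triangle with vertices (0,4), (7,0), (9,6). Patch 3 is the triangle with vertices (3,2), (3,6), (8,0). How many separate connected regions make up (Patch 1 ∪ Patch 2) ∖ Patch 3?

(Patch 1 ∪ Patch 2) ∖ Patch 3 splits into 3 disjoint pieces (area 17.5952, area 0.4902, area 4.5873).

3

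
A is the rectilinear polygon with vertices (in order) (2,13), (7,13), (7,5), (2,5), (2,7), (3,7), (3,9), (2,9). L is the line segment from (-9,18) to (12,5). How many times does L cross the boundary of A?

2

The segment meets the boundary at (7,8.095), (2,11.19).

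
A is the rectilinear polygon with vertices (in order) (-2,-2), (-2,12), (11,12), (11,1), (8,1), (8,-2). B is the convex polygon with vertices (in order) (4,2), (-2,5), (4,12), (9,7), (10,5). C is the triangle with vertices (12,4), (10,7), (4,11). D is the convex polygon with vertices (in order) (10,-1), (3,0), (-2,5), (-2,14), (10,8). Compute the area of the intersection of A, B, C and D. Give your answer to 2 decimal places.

The intersection is the polygon with vertices (9.333,6.333), (4,11), (7,9), (9,7).
By the shoelace formula its area is 2.00.

2.00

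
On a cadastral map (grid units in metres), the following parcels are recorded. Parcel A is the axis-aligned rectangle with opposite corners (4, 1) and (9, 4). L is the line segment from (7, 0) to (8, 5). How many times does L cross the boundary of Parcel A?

The segment meets the boundary at (7.8,4), (7.2,1).

2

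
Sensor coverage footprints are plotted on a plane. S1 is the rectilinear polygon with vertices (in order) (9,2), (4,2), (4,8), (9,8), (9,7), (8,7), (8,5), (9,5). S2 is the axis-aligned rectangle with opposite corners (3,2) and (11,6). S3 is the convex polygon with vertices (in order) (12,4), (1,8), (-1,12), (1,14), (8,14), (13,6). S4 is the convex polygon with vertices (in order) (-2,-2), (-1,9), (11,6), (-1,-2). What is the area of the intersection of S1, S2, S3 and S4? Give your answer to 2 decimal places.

0.41

The intersection is the polygon with vertices (8,5.455), (6.5,6), (8,6).
By the shoelace formula its area is 0.41.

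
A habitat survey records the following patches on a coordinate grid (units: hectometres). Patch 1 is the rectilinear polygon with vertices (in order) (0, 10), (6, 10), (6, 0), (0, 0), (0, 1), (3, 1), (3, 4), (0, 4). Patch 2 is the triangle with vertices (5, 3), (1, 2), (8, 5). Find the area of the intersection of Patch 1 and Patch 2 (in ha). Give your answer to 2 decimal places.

1.67

The intersection is the polygon with vertices (6,3.667), (5,3), (3,2.5), (3,2.857), (6,4.143).
By the shoelace formula its area is 1.67.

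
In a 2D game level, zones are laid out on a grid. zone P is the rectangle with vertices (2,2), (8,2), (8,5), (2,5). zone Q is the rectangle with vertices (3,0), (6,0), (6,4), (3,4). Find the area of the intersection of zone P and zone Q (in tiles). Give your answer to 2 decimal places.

|zone P∩zone Q|: x∈[3,6], y∈[2,4] → 3·2 = 6.

6.00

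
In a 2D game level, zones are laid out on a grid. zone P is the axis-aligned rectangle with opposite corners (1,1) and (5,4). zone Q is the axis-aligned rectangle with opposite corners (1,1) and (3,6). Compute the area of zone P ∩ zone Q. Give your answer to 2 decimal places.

6.00

|zone P∩zone Q|: x∈[1,3], y∈[1,4] → 2·3 = 6.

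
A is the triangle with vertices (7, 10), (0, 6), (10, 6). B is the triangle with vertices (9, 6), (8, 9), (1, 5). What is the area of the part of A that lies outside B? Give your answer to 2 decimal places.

|A| = 20, |A∩B| = 9.3125.
|A ∖ B| = |A| − |A∩B| = 20 − 9.3125 = 10.69.

10.69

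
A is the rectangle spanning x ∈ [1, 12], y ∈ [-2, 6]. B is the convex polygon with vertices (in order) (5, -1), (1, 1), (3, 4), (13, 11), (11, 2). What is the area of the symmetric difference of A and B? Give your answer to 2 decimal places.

54.16

|A| = 88, |B| = 64, |A∩B| = 48.9206.
|A △ B| = |A| + |B| − 2·|A∩B| = 88 + 64 − 97.8413 = 54.16.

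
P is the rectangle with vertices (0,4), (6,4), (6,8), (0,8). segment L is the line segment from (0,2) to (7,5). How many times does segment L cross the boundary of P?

The segment meets the boundary at (6,4.571), (4.667,4).

2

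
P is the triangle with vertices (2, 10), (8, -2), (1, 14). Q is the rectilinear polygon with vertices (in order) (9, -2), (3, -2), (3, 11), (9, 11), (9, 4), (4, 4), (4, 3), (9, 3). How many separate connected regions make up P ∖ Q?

P ∖ Q splits into 2 disjoint pieces (area 2.4286, area 0.3438).

2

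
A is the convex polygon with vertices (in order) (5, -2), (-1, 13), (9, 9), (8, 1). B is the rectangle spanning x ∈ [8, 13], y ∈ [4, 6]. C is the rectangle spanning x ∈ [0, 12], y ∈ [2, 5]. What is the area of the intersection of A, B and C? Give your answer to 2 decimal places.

The intersection is the polygon with vertices (8,4), (8,5), (8.5,5), (8.375,4).
By the shoelace formula its area is 0.44.

0.44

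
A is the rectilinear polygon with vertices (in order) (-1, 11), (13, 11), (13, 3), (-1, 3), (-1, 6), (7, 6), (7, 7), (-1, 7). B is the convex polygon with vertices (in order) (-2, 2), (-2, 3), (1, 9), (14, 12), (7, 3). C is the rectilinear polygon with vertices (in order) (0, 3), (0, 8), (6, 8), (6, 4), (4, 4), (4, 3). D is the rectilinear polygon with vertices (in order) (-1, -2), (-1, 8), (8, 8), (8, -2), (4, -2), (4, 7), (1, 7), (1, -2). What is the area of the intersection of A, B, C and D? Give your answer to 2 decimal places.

12.75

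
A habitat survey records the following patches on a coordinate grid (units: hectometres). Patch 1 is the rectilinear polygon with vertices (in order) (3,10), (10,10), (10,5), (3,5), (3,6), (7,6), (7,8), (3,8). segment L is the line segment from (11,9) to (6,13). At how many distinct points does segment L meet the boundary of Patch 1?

The segment meets the boundary at (10,9.8), (9.75,10).

2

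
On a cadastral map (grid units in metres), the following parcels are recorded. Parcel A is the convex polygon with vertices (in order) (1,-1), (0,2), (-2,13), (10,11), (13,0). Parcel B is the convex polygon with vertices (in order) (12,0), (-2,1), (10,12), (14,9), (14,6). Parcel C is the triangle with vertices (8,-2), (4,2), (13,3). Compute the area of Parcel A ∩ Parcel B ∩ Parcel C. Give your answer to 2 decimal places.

The intersection is the polygon with vertices (12.357,2.357), (10.133,0.133), (5.538,0.462), (4,2), (12.206,2.912).
By the shoelace formula its area is 14.52.

14.52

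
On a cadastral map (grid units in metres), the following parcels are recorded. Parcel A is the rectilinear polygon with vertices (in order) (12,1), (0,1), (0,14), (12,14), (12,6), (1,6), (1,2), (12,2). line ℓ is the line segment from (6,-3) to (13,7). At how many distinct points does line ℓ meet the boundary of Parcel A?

The segment meets the boundary at (9.5,2), (8.8,1).

2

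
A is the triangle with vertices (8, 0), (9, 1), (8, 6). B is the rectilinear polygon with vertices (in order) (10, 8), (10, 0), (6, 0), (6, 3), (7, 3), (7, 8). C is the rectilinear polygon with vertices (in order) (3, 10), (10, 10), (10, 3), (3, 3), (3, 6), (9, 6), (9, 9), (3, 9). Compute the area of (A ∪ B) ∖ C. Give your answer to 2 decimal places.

|A ∪ B| = 27.
|(A ∪ B) ∩ C| = 11.
|(A ∪ B) ∖ C| = 27 − 11 = 16.00.

16.00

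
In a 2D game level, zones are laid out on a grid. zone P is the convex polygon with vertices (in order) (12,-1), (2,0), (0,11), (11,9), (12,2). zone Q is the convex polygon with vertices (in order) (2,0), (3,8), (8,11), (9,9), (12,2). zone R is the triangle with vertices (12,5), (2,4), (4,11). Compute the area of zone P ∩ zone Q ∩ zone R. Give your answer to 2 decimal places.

The intersection is the polygon with vertices (10.767,4.877), (2.506,4.051), (2.889,7.111), (3.172,8.103), (5.778,9.667), (10.105,6.421).
By the shoelace formula its area is 29.12.

29.12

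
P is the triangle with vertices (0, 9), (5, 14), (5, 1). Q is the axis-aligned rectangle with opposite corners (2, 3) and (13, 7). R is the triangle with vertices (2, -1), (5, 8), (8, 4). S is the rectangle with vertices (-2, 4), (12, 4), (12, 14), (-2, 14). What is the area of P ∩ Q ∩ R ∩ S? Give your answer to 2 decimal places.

2.50

The intersection is the polygon with vertices (4.667,7), (5,7), (5,4), (3.667,4).
By the shoelace formula its area is 2.50.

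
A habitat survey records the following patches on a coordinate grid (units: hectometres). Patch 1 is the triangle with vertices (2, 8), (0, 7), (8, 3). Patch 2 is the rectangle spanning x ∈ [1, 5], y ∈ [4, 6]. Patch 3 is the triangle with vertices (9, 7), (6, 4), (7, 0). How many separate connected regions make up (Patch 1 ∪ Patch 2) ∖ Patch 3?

(Patch 1 ∪ Patch 2) ∖ Patch 3 splits into 2 disjoint pieces (area 13.3545, area 0.0024).

2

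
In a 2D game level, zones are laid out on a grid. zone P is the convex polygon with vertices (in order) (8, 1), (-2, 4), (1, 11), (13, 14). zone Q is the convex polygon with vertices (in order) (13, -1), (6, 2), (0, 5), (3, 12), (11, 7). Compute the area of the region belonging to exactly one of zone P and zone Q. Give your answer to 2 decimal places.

|zone P| = 110, |zone Q| = 83, |zone P∩zone Q| = 62.9532.
|zone P △ zone Q| = |zone P| + |zone Q| − 2·|zone P∩zone Q| = 110 + 83 − 125.9065 = 67.09.

67.09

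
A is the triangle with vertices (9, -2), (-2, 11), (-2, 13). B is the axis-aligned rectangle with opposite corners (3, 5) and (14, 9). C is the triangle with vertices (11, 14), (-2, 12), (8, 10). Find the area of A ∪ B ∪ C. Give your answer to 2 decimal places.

By inclusion–exclusion:
Individual areas: |A| = 11, |B| = 44, |C| = 23.
|A∩B| = 0.5086.
|A∩C| = 0.1002.
|B∩C| = 0.
|A∩B∩C| = 0.
|A ∪ B ∪ C| = 78 − 0.6088 + 0 = 77.39.

77.39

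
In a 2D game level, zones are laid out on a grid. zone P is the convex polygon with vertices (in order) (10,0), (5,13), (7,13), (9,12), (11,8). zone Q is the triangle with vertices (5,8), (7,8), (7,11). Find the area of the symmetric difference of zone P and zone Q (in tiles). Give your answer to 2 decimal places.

|zone P| = 34.5, |zone Q| = 3, |zone P∩zone Q| = 1.2411.
|zone P △ zone Q| = |zone P| + |zone Q| − 2·|zone P∩zone Q| = 34.5 + 3 − 2.4822 = 35.02.

35.02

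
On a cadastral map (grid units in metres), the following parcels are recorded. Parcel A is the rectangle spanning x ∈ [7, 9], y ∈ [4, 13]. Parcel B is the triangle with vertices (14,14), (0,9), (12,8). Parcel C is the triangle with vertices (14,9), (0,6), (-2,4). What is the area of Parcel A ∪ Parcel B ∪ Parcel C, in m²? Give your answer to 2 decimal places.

By inclusion–exclusion:
Individual areas: |Parcel A| = 18, |Parcel B| = 37, |Parcel C| = 11.
|Parcel A∩Parcel B| = 7.0476.
|Parcel A∩Parcel C| = 1.1786.
|Parcel B∩Parcel C| = 0.4034.
|Parcel A∩Parcel B∩Parcel C| = 0.
|Parcel A ∪ Parcel B ∪ Parcel C| = 66 − 8.6296 + 0 = 57.37.

57.37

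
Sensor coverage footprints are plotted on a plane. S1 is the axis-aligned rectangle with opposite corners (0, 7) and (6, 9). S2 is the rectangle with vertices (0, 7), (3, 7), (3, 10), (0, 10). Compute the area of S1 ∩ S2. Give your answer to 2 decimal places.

|S1∩S2|: x∈[0,3], y∈[7,9] → 3·2 = 6.

6.00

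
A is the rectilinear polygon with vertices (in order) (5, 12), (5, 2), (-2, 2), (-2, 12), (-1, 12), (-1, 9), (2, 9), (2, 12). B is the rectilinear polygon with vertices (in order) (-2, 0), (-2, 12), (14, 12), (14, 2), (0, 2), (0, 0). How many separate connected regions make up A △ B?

3

A △ B splits into 3 disjoint pieces (area 90, area 4, area 9).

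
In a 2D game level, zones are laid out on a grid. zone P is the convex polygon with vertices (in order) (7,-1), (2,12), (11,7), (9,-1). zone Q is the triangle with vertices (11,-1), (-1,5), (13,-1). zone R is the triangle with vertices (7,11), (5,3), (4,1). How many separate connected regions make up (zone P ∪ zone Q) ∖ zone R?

3

(zone P ∪ zone Q) ∖ zone R splits into 3 disjoint pieces (area 41.7771, area 1.0578, area 13.8271).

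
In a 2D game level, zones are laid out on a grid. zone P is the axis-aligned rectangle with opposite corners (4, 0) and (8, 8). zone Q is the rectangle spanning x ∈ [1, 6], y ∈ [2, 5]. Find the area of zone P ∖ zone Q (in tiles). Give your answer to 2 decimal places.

26.00

|zone P∩zone Q|: x∈[4,6], y∈[2,5] → 2·3 = 6.
|zone P| = 32.
|zone P ∖ zone Q| = |zone P| − |zone P∩zone Q| = 32 − 6 = 26.00.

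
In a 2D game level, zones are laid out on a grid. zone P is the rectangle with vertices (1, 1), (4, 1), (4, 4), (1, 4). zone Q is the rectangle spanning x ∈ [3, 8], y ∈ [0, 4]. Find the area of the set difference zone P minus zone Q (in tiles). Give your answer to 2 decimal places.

6.00

|zone P∩zone Q|: x∈[3,4], y∈[1,4] → 1·3 = 3.
|zone P| = 9.
|zone P ∖ zone Q| = |zone P| − |zone P∩zone Q| = 9 − 3 = 6.00.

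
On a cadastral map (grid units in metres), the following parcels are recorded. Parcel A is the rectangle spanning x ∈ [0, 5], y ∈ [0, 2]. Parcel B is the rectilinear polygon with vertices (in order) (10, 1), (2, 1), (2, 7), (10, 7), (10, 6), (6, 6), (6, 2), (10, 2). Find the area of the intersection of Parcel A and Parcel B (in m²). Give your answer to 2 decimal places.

The intersection is the polygon with vertices (5,2), (5,1), (2,1), (2,2).
By the shoelace formula its area is 3.00.

3.00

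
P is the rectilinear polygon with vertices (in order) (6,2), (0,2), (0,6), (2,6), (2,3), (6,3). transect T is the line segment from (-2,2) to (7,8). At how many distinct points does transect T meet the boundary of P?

2

The segment meets the boundary at (2,4.667), (0,3.333).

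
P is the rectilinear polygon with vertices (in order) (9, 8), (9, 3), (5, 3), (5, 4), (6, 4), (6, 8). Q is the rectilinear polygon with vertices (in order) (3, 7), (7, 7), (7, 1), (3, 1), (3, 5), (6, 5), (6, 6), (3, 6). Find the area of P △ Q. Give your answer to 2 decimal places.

27.00

|P| = 16, |Q| = 21, |P∩Q| = 5.
|P △ Q| = |P| + |Q| − 2·|P∩Q| = 16 + 21 − 10 = 27.00.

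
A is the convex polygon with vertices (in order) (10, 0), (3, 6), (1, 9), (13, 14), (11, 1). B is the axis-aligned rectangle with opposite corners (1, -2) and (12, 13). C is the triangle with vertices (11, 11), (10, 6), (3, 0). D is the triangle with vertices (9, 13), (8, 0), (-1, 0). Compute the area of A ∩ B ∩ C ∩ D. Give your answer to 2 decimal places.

The intersection is the polygon with vertices (8.591,7.688), (8.353,4.588), (6.5,3), (5.688,3.696).
By the shoelace formula its area is 5.31.

5.31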